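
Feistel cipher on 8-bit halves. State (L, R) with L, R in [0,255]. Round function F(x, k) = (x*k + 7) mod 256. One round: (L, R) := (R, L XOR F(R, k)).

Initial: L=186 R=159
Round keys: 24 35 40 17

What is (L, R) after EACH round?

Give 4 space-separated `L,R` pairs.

Round 1 (k=24): L=159 R=85
Round 2 (k=35): L=85 R=57
Round 3 (k=40): L=57 R=186
Round 4 (k=17): L=186 R=88

Answer: 159,85 85,57 57,186 186,88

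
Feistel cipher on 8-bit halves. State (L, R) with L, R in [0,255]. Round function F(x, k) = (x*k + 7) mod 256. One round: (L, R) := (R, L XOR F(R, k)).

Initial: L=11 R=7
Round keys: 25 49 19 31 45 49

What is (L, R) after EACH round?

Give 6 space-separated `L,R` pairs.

Round 1 (k=25): L=7 R=189
Round 2 (k=49): L=189 R=51
Round 3 (k=19): L=51 R=109
Round 4 (k=31): L=109 R=9
Round 5 (k=45): L=9 R=241
Round 6 (k=49): L=241 R=33

Answer: 7,189 189,51 51,109 109,9 9,241 241,33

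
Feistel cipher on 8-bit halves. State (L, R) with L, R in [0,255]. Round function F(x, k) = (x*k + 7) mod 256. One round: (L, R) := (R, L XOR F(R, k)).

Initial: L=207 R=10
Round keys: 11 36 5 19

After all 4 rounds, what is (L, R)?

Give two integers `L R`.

Round 1 (k=11): L=10 R=186
Round 2 (k=36): L=186 R=37
Round 3 (k=5): L=37 R=122
Round 4 (k=19): L=122 R=48

Answer: 122 48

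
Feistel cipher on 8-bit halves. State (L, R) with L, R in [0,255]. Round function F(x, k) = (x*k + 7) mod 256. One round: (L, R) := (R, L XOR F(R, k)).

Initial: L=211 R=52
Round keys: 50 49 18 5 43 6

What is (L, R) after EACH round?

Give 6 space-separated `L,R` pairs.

Answer: 52,252 252,119 119,153 153,115 115,193 193,254

Derivation:
Round 1 (k=50): L=52 R=252
Round 2 (k=49): L=252 R=119
Round 3 (k=18): L=119 R=153
Round 4 (k=5): L=153 R=115
Round 5 (k=43): L=115 R=193
Round 6 (k=6): L=193 R=254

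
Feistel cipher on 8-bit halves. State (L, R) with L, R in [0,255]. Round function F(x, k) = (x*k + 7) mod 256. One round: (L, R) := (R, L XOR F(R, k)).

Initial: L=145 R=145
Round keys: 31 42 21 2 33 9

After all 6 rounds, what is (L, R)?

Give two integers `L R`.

Answer: 206 22

Derivation:
Round 1 (k=31): L=145 R=7
Round 2 (k=42): L=7 R=188
Round 3 (k=21): L=188 R=116
Round 4 (k=2): L=116 R=83
Round 5 (k=33): L=83 R=206
Round 6 (k=9): L=206 R=22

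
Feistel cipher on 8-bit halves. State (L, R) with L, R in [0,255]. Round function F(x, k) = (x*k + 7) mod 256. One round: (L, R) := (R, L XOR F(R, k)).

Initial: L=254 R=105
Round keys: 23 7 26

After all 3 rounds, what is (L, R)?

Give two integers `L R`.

Round 1 (k=23): L=105 R=136
Round 2 (k=7): L=136 R=214
Round 3 (k=26): L=214 R=75

Answer: 214 75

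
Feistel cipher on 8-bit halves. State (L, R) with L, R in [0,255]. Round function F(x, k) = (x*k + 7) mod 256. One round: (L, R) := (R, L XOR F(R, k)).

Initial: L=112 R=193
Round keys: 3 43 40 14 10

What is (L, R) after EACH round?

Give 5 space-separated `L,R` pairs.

Round 1 (k=3): L=193 R=58
Round 2 (k=43): L=58 R=4
Round 3 (k=40): L=4 R=157
Round 4 (k=14): L=157 R=153
Round 5 (k=10): L=153 R=156

Answer: 193,58 58,4 4,157 157,153 153,156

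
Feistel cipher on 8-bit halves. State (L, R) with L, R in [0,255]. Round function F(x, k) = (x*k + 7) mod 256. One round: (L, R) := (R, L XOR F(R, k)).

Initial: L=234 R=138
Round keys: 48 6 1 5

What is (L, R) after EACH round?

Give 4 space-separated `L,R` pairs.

Answer: 138,13 13,223 223,235 235,65

Derivation:
Round 1 (k=48): L=138 R=13
Round 2 (k=6): L=13 R=223
Round 3 (k=1): L=223 R=235
Round 4 (k=5): L=235 R=65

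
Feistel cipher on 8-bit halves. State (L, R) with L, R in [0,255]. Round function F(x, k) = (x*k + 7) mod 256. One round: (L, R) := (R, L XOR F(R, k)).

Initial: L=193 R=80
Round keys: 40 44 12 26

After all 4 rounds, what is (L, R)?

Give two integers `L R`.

Answer: 61 102

Derivation:
Round 1 (k=40): L=80 R=70
Round 2 (k=44): L=70 R=95
Round 3 (k=12): L=95 R=61
Round 4 (k=26): L=61 R=102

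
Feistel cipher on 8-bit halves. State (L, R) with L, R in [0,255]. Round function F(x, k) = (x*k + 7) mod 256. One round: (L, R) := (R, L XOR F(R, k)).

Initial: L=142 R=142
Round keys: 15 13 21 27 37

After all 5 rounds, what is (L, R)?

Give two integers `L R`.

Answer: 111 246

Derivation:
Round 1 (k=15): L=142 R=215
Round 2 (k=13): L=215 R=124
Round 3 (k=21): L=124 R=228
Round 4 (k=27): L=228 R=111
Round 5 (k=37): L=111 R=246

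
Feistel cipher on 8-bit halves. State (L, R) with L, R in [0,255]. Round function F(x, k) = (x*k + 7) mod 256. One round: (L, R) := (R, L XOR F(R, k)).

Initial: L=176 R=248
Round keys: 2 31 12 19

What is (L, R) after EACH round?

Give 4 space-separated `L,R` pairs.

Round 1 (k=2): L=248 R=71
Round 2 (k=31): L=71 R=88
Round 3 (k=12): L=88 R=96
Round 4 (k=19): L=96 R=127

Answer: 248,71 71,88 88,96 96,127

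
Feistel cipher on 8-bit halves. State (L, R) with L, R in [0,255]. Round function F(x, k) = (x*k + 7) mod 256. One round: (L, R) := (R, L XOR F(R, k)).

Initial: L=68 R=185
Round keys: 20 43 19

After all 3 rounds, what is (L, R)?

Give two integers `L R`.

Round 1 (k=20): L=185 R=63
Round 2 (k=43): L=63 R=37
Round 3 (k=19): L=37 R=249

Answer: 37 249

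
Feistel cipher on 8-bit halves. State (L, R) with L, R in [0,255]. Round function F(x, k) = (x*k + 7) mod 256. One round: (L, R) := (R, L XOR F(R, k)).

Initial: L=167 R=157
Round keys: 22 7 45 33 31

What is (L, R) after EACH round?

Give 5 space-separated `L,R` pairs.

Answer: 157,34 34,104 104,109 109,124 124,102

Derivation:
Round 1 (k=22): L=157 R=34
Round 2 (k=7): L=34 R=104
Round 3 (k=45): L=104 R=109
Round 4 (k=33): L=109 R=124
Round 5 (k=31): L=124 R=102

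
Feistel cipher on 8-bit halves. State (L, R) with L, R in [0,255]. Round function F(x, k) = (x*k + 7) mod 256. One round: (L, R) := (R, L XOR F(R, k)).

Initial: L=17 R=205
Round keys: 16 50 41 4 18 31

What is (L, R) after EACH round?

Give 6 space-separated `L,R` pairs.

Round 1 (k=16): L=205 R=198
Round 2 (k=50): L=198 R=126
Round 3 (k=41): L=126 R=243
Round 4 (k=4): L=243 R=173
Round 5 (k=18): L=173 R=194
Round 6 (k=31): L=194 R=40

Answer: 205,198 198,126 126,243 243,173 173,194 194,40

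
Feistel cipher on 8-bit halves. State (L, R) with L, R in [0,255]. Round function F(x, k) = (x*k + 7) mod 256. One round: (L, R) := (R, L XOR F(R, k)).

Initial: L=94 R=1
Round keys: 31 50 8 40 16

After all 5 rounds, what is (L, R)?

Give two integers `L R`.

Round 1 (k=31): L=1 R=120
Round 2 (k=50): L=120 R=118
Round 3 (k=8): L=118 R=207
Round 4 (k=40): L=207 R=41
Round 5 (k=16): L=41 R=88

Answer: 41 88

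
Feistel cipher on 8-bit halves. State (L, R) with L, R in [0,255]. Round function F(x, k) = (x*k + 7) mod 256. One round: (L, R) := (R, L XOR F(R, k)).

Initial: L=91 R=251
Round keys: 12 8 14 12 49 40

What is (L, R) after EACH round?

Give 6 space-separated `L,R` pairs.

Answer: 251,144 144,124 124,95 95,7 7,1 1,40

Derivation:
Round 1 (k=12): L=251 R=144
Round 2 (k=8): L=144 R=124
Round 3 (k=14): L=124 R=95
Round 4 (k=12): L=95 R=7
Round 5 (k=49): L=7 R=1
Round 6 (k=40): L=1 R=40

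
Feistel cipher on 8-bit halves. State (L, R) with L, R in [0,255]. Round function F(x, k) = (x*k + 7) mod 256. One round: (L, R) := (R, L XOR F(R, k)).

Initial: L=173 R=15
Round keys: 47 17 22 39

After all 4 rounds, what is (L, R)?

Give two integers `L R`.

Round 1 (k=47): L=15 R=101
Round 2 (k=17): L=101 R=179
Round 3 (k=22): L=179 R=12
Round 4 (k=39): L=12 R=104

Answer: 12 104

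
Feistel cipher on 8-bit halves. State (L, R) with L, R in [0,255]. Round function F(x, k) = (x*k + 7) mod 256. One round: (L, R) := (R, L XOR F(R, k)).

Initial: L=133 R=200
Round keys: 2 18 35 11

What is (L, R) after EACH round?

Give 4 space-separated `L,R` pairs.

Answer: 200,18 18,131 131,226 226,62

Derivation:
Round 1 (k=2): L=200 R=18
Round 2 (k=18): L=18 R=131
Round 3 (k=35): L=131 R=226
Round 4 (k=11): L=226 R=62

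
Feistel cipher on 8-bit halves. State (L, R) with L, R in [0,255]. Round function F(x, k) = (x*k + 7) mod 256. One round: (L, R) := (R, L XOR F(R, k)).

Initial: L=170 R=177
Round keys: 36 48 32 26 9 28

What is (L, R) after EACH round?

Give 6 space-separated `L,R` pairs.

Answer: 177,65 65,134 134,134 134,37 37,210 210,218

Derivation:
Round 1 (k=36): L=177 R=65
Round 2 (k=48): L=65 R=134
Round 3 (k=32): L=134 R=134
Round 4 (k=26): L=134 R=37
Round 5 (k=9): L=37 R=210
Round 6 (k=28): L=210 R=218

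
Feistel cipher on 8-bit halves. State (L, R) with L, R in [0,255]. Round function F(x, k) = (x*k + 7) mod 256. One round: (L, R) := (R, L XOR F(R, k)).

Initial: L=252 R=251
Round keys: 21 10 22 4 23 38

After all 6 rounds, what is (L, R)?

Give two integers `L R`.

Answer: 113 118

Derivation:
Round 1 (k=21): L=251 R=98
Round 2 (k=10): L=98 R=32
Round 3 (k=22): L=32 R=165
Round 4 (k=4): L=165 R=187
Round 5 (k=23): L=187 R=113
Round 6 (k=38): L=113 R=118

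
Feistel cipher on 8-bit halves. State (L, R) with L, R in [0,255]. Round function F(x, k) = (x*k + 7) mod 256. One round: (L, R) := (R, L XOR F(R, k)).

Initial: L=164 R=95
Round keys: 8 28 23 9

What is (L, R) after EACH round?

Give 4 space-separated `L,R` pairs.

Answer: 95,91 91,164 164,152 152,251

Derivation:
Round 1 (k=8): L=95 R=91
Round 2 (k=28): L=91 R=164
Round 3 (k=23): L=164 R=152
Round 4 (k=9): L=152 R=251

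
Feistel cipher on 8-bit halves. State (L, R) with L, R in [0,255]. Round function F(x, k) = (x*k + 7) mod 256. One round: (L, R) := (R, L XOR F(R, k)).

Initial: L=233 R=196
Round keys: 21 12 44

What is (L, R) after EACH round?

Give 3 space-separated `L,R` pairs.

Answer: 196,242 242,155 155,89

Derivation:
Round 1 (k=21): L=196 R=242
Round 2 (k=12): L=242 R=155
Round 3 (k=44): L=155 R=89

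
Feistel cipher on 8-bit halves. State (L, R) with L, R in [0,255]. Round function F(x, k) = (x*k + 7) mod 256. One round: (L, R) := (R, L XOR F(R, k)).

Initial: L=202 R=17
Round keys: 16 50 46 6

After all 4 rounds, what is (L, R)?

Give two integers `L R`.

Round 1 (k=16): L=17 R=221
Round 2 (k=50): L=221 R=32
Round 3 (k=46): L=32 R=26
Round 4 (k=6): L=26 R=131

Answer: 26 131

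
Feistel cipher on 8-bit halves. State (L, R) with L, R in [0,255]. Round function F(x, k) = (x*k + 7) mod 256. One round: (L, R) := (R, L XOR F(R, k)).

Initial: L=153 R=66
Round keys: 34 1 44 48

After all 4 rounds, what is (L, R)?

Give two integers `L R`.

Round 1 (k=34): L=66 R=82
Round 2 (k=1): L=82 R=27
Round 3 (k=44): L=27 R=249
Round 4 (k=48): L=249 R=172

Answer: 249 172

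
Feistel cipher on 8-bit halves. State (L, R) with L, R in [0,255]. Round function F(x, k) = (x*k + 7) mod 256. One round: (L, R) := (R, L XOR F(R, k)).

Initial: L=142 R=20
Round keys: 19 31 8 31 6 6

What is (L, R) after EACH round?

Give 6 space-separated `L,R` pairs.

Answer: 20,13 13,142 142,122 122,67 67,227 227,26

Derivation:
Round 1 (k=19): L=20 R=13
Round 2 (k=31): L=13 R=142
Round 3 (k=8): L=142 R=122
Round 4 (k=31): L=122 R=67
Round 5 (k=6): L=67 R=227
Round 6 (k=6): L=227 R=26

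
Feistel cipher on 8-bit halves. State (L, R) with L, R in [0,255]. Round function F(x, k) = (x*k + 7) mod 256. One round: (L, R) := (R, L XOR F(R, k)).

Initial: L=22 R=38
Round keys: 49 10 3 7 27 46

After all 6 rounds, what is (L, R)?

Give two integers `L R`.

Round 1 (k=49): L=38 R=91
Round 2 (k=10): L=91 R=179
Round 3 (k=3): L=179 R=123
Round 4 (k=7): L=123 R=215
Round 5 (k=27): L=215 R=207
Round 6 (k=46): L=207 R=238

Answer: 207 238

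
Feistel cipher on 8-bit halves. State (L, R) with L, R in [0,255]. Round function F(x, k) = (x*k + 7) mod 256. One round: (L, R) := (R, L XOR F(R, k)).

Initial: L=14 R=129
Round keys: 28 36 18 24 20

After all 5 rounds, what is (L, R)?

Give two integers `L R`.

Answer: 205 125

Derivation:
Round 1 (k=28): L=129 R=45
Round 2 (k=36): L=45 R=218
Round 3 (k=18): L=218 R=118
Round 4 (k=24): L=118 R=205
Round 5 (k=20): L=205 R=125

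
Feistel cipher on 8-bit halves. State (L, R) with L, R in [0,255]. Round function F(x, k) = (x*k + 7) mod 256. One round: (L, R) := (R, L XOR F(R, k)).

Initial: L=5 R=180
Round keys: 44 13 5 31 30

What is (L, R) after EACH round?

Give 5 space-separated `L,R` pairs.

Answer: 180,242 242,229 229,114 114,48 48,213

Derivation:
Round 1 (k=44): L=180 R=242
Round 2 (k=13): L=242 R=229
Round 3 (k=5): L=229 R=114
Round 4 (k=31): L=114 R=48
Round 5 (k=30): L=48 R=213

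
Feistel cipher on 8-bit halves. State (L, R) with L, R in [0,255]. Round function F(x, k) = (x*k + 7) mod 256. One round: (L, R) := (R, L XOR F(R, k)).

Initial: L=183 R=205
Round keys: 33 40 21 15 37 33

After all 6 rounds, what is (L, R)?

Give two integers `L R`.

Round 1 (k=33): L=205 R=195
Round 2 (k=40): L=195 R=178
Round 3 (k=21): L=178 R=98
Round 4 (k=15): L=98 R=119
Round 5 (k=37): L=119 R=88
Round 6 (k=33): L=88 R=40

Answer: 88 40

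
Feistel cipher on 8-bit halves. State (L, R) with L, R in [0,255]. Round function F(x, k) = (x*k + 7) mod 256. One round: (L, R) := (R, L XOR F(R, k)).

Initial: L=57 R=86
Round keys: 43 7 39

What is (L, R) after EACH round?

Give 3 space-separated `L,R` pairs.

Round 1 (k=43): L=86 R=64
Round 2 (k=7): L=64 R=145
Round 3 (k=39): L=145 R=94

Answer: 86,64 64,145 145,94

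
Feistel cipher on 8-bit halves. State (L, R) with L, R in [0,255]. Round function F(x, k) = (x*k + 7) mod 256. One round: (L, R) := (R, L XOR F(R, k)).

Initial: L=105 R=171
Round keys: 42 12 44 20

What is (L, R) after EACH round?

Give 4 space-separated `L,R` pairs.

Round 1 (k=42): L=171 R=124
Round 2 (k=12): L=124 R=124
Round 3 (k=44): L=124 R=43
Round 4 (k=20): L=43 R=31

Answer: 171,124 124,124 124,43 43,31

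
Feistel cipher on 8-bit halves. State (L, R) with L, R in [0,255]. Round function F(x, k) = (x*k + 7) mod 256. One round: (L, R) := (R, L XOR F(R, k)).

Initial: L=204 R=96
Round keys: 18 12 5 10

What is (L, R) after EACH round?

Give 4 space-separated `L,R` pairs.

Round 1 (k=18): L=96 R=11
Round 2 (k=12): L=11 R=235
Round 3 (k=5): L=235 R=149
Round 4 (k=10): L=149 R=50

Answer: 96,11 11,235 235,149 149,50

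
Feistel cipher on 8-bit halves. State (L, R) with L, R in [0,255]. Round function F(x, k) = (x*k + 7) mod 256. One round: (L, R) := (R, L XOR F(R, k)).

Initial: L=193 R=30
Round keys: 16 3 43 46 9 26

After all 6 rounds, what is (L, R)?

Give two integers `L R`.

Answer: 121 181

Derivation:
Round 1 (k=16): L=30 R=38
Round 2 (k=3): L=38 R=103
Round 3 (k=43): L=103 R=114
Round 4 (k=46): L=114 R=228
Round 5 (k=9): L=228 R=121
Round 6 (k=26): L=121 R=181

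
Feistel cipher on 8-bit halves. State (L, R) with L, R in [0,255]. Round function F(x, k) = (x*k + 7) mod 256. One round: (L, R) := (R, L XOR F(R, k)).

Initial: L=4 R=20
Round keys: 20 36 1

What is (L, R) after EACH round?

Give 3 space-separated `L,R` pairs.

Round 1 (k=20): L=20 R=147
Round 2 (k=36): L=147 R=167
Round 3 (k=1): L=167 R=61

Answer: 20,147 147,167 167,61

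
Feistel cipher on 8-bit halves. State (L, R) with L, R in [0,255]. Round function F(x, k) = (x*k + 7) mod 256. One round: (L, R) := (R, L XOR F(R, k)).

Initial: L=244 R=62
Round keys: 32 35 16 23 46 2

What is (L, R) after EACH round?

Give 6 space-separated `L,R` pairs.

Answer: 62,51 51,62 62,212 212,45 45,201 201,180

Derivation:
Round 1 (k=32): L=62 R=51
Round 2 (k=35): L=51 R=62
Round 3 (k=16): L=62 R=212
Round 4 (k=23): L=212 R=45
Round 5 (k=46): L=45 R=201
Round 6 (k=2): L=201 R=180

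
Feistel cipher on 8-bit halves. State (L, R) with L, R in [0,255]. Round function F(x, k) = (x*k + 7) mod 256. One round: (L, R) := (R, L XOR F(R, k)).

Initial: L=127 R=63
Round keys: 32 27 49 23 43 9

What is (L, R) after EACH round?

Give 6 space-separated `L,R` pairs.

Round 1 (k=32): L=63 R=152
Round 2 (k=27): L=152 R=48
Round 3 (k=49): L=48 R=175
Round 4 (k=23): L=175 R=240
Round 5 (k=43): L=240 R=248
Round 6 (k=9): L=248 R=79

Answer: 63,152 152,48 48,175 175,240 240,248 248,79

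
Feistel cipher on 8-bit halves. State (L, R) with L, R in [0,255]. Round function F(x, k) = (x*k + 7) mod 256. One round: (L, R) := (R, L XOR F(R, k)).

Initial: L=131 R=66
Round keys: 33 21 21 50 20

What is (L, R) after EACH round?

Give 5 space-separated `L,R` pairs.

Answer: 66,10 10,155 155,180 180,180 180,163

Derivation:
Round 1 (k=33): L=66 R=10
Round 2 (k=21): L=10 R=155
Round 3 (k=21): L=155 R=180
Round 4 (k=50): L=180 R=180
Round 5 (k=20): L=180 R=163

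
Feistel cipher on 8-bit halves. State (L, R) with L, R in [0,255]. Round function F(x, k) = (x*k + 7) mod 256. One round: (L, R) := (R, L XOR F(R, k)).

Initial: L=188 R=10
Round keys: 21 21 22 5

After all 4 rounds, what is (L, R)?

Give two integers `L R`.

Answer: 166 31

Derivation:
Round 1 (k=21): L=10 R=101
Round 2 (k=21): L=101 R=90
Round 3 (k=22): L=90 R=166
Round 4 (k=5): L=166 R=31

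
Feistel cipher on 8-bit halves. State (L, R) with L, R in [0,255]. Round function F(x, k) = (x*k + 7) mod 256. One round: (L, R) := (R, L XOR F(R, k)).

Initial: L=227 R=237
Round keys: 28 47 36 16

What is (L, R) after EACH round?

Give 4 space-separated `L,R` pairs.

Round 1 (k=28): L=237 R=16
Round 2 (k=47): L=16 R=26
Round 3 (k=36): L=26 R=191
Round 4 (k=16): L=191 R=237

Answer: 237,16 16,26 26,191 191,237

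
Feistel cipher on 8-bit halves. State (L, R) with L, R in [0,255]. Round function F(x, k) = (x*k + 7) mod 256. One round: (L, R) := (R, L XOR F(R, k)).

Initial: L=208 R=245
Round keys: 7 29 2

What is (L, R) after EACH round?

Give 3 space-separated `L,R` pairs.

Answer: 245,106 106,252 252,149

Derivation:
Round 1 (k=7): L=245 R=106
Round 2 (k=29): L=106 R=252
Round 3 (k=2): L=252 R=149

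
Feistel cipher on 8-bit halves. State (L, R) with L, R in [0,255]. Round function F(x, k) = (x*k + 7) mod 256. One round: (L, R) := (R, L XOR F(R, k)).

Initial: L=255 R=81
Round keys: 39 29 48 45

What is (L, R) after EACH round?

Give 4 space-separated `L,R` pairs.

Answer: 81,161 161,21 21,86 86,48

Derivation:
Round 1 (k=39): L=81 R=161
Round 2 (k=29): L=161 R=21
Round 3 (k=48): L=21 R=86
Round 4 (k=45): L=86 R=48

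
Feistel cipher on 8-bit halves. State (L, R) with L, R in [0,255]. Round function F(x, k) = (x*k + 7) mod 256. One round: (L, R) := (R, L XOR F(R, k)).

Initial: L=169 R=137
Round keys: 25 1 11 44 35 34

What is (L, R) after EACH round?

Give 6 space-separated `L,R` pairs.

Answer: 137,193 193,65 65,19 19,10 10,118 118,185

Derivation:
Round 1 (k=25): L=137 R=193
Round 2 (k=1): L=193 R=65
Round 3 (k=11): L=65 R=19
Round 4 (k=44): L=19 R=10
Round 5 (k=35): L=10 R=118
Round 6 (k=34): L=118 R=185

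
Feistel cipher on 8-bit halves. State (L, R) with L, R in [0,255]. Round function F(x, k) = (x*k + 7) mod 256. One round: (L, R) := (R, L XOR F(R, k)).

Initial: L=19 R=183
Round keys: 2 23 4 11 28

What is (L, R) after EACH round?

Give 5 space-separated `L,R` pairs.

Answer: 183,102 102,134 134,121 121,188 188,238

Derivation:
Round 1 (k=2): L=183 R=102
Round 2 (k=23): L=102 R=134
Round 3 (k=4): L=134 R=121
Round 4 (k=11): L=121 R=188
Round 5 (k=28): L=188 R=238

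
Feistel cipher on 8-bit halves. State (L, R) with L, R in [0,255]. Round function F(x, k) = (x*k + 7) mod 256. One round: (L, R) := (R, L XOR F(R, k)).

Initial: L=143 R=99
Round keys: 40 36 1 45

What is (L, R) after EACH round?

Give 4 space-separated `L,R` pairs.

Answer: 99,240 240,164 164,91 91,162

Derivation:
Round 1 (k=40): L=99 R=240
Round 2 (k=36): L=240 R=164
Round 3 (k=1): L=164 R=91
Round 4 (k=45): L=91 R=162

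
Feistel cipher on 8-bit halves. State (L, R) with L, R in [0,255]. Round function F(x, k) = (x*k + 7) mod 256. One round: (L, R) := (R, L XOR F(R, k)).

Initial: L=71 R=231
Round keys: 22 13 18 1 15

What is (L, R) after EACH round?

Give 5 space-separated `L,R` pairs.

Round 1 (k=22): L=231 R=166
Round 2 (k=13): L=166 R=146
Round 3 (k=18): L=146 R=237
Round 4 (k=1): L=237 R=102
Round 5 (k=15): L=102 R=236

Answer: 231,166 166,146 146,237 237,102 102,236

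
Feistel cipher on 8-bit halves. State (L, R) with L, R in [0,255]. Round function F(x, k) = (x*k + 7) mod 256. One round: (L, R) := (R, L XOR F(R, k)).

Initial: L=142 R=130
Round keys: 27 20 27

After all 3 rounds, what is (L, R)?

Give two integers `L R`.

Answer: 129 145

Derivation:
Round 1 (k=27): L=130 R=51
Round 2 (k=20): L=51 R=129
Round 3 (k=27): L=129 R=145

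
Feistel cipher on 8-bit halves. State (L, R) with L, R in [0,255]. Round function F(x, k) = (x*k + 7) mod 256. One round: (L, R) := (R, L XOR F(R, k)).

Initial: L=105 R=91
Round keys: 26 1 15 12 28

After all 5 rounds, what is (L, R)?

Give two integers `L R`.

Answer: 3 104

Derivation:
Round 1 (k=26): L=91 R=44
Round 2 (k=1): L=44 R=104
Round 3 (k=15): L=104 R=51
Round 4 (k=12): L=51 R=3
Round 5 (k=28): L=3 R=104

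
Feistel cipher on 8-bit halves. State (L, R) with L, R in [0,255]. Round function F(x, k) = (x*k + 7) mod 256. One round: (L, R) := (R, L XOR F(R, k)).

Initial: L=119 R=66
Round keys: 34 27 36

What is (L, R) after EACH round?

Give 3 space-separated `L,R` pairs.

Answer: 66,188 188,153 153,55

Derivation:
Round 1 (k=34): L=66 R=188
Round 2 (k=27): L=188 R=153
Round 3 (k=36): L=153 R=55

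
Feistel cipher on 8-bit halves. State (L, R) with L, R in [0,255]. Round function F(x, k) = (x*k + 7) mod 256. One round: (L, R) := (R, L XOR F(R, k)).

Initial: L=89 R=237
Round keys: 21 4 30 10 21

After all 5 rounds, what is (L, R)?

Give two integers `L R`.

Answer: 237 162

Derivation:
Round 1 (k=21): L=237 R=33
Round 2 (k=4): L=33 R=102
Round 3 (k=30): L=102 R=218
Round 4 (k=10): L=218 R=237
Round 5 (k=21): L=237 R=162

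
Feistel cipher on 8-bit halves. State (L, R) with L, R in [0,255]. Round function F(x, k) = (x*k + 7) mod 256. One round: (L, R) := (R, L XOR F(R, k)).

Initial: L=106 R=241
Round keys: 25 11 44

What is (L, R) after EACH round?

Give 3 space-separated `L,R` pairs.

Round 1 (k=25): L=241 R=250
Round 2 (k=11): L=250 R=52
Round 3 (k=44): L=52 R=13

Answer: 241,250 250,52 52,13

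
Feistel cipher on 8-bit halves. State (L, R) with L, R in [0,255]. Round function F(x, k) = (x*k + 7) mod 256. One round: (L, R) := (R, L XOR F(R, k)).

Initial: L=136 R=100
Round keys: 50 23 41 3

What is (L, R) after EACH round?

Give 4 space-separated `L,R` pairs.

Round 1 (k=50): L=100 R=7
Round 2 (k=23): L=7 R=204
Round 3 (k=41): L=204 R=180
Round 4 (k=3): L=180 R=239

Answer: 100,7 7,204 204,180 180,239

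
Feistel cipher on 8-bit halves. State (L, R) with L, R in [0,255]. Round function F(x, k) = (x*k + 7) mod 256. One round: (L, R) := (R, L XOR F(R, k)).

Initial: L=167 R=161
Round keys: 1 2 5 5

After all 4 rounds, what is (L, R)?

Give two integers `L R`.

Answer: 148 111

Derivation:
Round 1 (k=1): L=161 R=15
Round 2 (k=2): L=15 R=132
Round 3 (k=5): L=132 R=148
Round 4 (k=5): L=148 R=111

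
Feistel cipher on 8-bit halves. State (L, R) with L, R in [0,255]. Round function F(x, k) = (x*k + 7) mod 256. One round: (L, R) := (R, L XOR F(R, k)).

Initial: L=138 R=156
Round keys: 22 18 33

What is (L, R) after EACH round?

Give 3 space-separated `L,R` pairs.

Round 1 (k=22): L=156 R=229
Round 2 (k=18): L=229 R=189
Round 3 (k=33): L=189 R=129

Answer: 156,229 229,189 189,129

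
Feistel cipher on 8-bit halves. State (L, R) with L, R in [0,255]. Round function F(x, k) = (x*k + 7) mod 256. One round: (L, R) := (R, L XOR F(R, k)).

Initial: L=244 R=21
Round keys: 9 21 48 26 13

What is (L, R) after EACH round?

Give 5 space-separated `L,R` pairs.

Answer: 21,48 48,226 226,87 87,63 63,109

Derivation:
Round 1 (k=9): L=21 R=48
Round 2 (k=21): L=48 R=226
Round 3 (k=48): L=226 R=87
Round 4 (k=26): L=87 R=63
Round 5 (k=13): L=63 R=109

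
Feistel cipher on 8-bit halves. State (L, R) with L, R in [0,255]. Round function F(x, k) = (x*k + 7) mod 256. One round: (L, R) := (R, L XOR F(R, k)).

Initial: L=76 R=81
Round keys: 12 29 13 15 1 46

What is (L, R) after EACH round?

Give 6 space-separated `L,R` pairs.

Round 1 (k=12): L=81 R=159
Round 2 (k=29): L=159 R=91
Round 3 (k=13): L=91 R=57
Round 4 (k=15): L=57 R=5
Round 5 (k=1): L=5 R=53
Round 6 (k=46): L=53 R=136

Answer: 81,159 159,91 91,57 57,5 5,53 53,136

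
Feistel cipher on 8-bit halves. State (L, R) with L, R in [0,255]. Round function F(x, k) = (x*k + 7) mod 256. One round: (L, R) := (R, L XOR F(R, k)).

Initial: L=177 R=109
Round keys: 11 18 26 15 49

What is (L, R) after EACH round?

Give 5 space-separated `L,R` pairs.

Round 1 (k=11): L=109 R=7
Round 2 (k=18): L=7 R=232
Round 3 (k=26): L=232 R=144
Round 4 (k=15): L=144 R=159
Round 5 (k=49): L=159 R=230

Answer: 109,7 7,232 232,144 144,159 159,230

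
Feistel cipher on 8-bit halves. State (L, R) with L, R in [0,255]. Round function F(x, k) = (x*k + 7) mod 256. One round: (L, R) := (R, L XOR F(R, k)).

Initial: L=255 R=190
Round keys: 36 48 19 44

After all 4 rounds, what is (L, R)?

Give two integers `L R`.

Answer: 130 230

Derivation:
Round 1 (k=36): L=190 R=64
Round 2 (k=48): L=64 R=185
Round 3 (k=19): L=185 R=130
Round 4 (k=44): L=130 R=230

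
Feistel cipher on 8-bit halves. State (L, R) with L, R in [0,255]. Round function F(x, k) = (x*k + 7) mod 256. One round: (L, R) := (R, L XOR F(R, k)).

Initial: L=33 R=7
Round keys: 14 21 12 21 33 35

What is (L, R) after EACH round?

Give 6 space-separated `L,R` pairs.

Answer: 7,72 72,232 232,175 175,138 138,126 126,203

Derivation:
Round 1 (k=14): L=7 R=72
Round 2 (k=21): L=72 R=232
Round 3 (k=12): L=232 R=175
Round 4 (k=21): L=175 R=138
Round 5 (k=33): L=138 R=126
Round 6 (k=35): L=126 R=203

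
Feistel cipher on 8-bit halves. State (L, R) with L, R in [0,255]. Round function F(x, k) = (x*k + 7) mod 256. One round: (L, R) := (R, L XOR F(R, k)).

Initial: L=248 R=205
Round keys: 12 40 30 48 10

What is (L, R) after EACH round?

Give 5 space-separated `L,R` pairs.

Answer: 205,91 91,242 242,56 56,117 117,161

Derivation:
Round 1 (k=12): L=205 R=91
Round 2 (k=40): L=91 R=242
Round 3 (k=30): L=242 R=56
Round 4 (k=48): L=56 R=117
Round 5 (k=10): L=117 R=161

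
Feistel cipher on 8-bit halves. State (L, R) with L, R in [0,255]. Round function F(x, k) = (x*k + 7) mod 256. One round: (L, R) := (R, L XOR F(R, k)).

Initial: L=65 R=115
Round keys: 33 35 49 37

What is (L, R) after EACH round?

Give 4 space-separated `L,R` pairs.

Answer: 115,155 155,75 75,249 249,79

Derivation:
Round 1 (k=33): L=115 R=155
Round 2 (k=35): L=155 R=75
Round 3 (k=49): L=75 R=249
Round 4 (k=37): L=249 R=79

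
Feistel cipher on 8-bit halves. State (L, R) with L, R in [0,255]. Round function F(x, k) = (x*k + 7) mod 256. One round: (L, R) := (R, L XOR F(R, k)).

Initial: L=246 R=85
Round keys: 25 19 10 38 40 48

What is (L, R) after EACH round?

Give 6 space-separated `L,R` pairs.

Answer: 85,162 162,88 88,213 213,253 253,90 90,26

Derivation:
Round 1 (k=25): L=85 R=162
Round 2 (k=19): L=162 R=88
Round 3 (k=10): L=88 R=213
Round 4 (k=38): L=213 R=253
Round 5 (k=40): L=253 R=90
Round 6 (k=48): L=90 R=26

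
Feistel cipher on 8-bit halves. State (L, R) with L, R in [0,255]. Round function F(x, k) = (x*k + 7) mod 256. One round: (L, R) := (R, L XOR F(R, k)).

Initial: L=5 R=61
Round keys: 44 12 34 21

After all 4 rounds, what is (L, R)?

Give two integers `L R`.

Round 1 (k=44): L=61 R=134
Round 2 (k=12): L=134 R=114
Round 3 (k=34): L=114 R=173
Round 4 (k=21): L=173 R=74

Answer: 173 74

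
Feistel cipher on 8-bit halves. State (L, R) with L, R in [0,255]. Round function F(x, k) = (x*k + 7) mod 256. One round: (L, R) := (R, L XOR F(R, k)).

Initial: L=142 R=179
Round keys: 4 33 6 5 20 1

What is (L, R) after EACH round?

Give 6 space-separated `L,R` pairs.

Answer: 179,93 93,183 183,12 12,244 244,27 27,214

Derivation:
Round 1 (k=4): L=179 R=93
Round 2 (k=33): L=93 R=183
Round 3 (k=6): L=183 R=12
Round 4 (k=5): L=12 R=244
Round 5 (k=20): L=244 R=27
Round 6 (k=1): L=27 R=214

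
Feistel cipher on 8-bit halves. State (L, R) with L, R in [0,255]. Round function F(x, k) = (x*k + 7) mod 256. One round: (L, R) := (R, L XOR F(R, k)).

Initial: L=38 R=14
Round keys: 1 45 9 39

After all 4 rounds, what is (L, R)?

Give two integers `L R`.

Answer: 68 147

Derivation:
Round 1 (k=1): L=14 R=51
Round 2 (k=45): L=51 R=240
Round 3 (k=9): L=240 R=68
Round 4 (k=39): L=68 R=147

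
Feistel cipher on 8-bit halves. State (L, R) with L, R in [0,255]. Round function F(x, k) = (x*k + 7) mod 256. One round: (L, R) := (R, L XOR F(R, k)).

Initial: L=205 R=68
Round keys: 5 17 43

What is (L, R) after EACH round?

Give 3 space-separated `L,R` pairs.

Answer: 68,150 150,185 185,140

Derivation:
Round 1 (k=5): L=68 R=150
Round 2 (k=17): L=150 R=185
Round 3 (k=43): L=185 R=140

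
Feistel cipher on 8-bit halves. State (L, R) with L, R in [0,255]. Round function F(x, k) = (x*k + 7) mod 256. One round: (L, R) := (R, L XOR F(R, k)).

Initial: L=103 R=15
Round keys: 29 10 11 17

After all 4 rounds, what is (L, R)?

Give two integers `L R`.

Answer: 244 157

Derivation:
Round 1 (k=29): L=15 R=221
Round 2 (k=10): L=221 R=166
Round 3 (k=11): L=166 R=244
Round 4 (k=17): L=244 R=157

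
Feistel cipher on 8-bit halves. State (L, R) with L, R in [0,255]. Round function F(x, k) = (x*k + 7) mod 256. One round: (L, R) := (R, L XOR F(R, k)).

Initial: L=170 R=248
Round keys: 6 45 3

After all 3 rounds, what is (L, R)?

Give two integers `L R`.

Answer: 248 146

Derivation:
Round 1 (k=6): L=248 R=125
Round 2 (k=45): L=125 R=248
Round 3 (k=3): L=248 R=146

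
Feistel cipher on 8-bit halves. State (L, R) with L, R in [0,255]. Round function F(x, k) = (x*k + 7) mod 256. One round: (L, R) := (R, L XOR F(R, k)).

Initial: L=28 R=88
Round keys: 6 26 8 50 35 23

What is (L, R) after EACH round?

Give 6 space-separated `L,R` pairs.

Round 1 (k=6): L=88 R=11
Round 2 (k=26): L=11 R=125
Round 3 (k=8): L=125 R=228
Round 4 (k=50): L=228 R=242
Round 5 (k=35): L=242 R=249
Round 6 (k=23): L=249 R=148

Answer: 88,11 11,125 125,228 228,242 242,249 249,148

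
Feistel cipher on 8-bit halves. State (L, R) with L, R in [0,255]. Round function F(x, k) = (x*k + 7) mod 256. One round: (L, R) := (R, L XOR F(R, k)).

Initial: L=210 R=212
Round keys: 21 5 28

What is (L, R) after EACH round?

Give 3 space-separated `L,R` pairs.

Round 1 (k=21): L=212 R=185
Round 2 (k=5): L=185 R=112
Round 3 (k=28): L=112 R=254

Answer: 212,185 185,112 112,254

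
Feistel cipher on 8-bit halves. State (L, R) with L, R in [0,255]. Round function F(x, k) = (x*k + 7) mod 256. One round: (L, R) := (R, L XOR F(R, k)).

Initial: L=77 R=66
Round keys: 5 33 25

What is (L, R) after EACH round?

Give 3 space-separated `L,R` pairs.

Answer: 66,28 28,225 225,28

Derivation:
Round 1 (k=5): L=66 R=28
Round 2 (k=33): L=28 R=225
Round 3 (k=25): L=225 R=28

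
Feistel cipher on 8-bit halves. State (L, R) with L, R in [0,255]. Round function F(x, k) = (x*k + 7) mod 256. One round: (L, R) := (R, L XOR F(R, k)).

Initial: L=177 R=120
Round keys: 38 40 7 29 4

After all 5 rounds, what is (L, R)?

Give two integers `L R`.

Round 1 (k=38): L=120 R=102
Round 2 (k=40): L=102 R=143
Round 3 (k=7): L=143 R=150
Round 4 (k=29): L=150 R=138
Round 5 (k=4): L=138 R=185

Answer: 138 185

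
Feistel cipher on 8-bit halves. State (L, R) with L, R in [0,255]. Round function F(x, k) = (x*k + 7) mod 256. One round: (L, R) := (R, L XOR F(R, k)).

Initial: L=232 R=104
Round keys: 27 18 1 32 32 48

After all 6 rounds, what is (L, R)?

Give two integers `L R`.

Answer: 132 109

Derivation:
Round 1 (k=27): L=104 R=23
Round 2 (k=18): L=23 R=205
Round 3 (k=1): L=205 R=195
Round 4 (k=32): L=195 R=170
Round 5 (k=32): L=170 R=132
Round 6 (k=48): L=132 R=109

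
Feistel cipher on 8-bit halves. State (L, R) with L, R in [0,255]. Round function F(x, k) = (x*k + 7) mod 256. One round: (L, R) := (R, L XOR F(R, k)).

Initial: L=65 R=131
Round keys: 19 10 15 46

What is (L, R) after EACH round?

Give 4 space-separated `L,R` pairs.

Answer: 131,129 129,146 146,20 20,13

Derivation:
Round 1 (k=19): L=131 R=129
Round 2 (k=10): L=129 R=146
Round 3 (k=15): L=146 R=20
Round 4 (k=46): L=20 R=13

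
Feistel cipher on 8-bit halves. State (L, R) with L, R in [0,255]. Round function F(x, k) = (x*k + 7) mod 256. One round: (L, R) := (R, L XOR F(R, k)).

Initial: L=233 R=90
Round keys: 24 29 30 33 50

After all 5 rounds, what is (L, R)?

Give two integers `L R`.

Round 1 (k=24): L=90 R=158
Round 2 (k=29): L=158 R=183
Round 3 (k=30): L=183 R=231
Round 4 (k=33): L=231 R=121
Round 5 (k=50): L=121 R=78

Answer: 121 78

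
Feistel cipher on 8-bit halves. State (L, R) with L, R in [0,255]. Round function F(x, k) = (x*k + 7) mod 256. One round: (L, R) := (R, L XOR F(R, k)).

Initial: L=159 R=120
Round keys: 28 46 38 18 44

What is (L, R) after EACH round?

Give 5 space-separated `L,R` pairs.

Round 1 (k=28): L=120 R=184
Round 2 (k=46): L=184 R=111
Round 3 (k=38): L=111 R=57
Round 4 (k=18): L=57 R=102
Round 5 (k=44): L=102 R=182

Answer: 120,184 184,111 111,57 57,102 102,182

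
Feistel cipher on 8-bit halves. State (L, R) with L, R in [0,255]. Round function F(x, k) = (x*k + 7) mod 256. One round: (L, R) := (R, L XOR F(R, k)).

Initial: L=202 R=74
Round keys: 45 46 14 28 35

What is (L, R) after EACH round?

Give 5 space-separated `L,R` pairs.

Round 1 (k=45): L=74 R=195
Round 2 (k=46): L=195 R=91
Round 3 (k=14): L=91 R=194
Round 4 (k=28): L=194 R=100
Round 5 (k=35): L=100 R=113

Answer: 74,195 195,91 91,194 194,100 100,113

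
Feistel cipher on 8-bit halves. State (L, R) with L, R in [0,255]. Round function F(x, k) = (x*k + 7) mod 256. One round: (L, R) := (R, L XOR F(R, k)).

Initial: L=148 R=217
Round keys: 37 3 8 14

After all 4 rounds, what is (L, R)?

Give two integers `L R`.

Answer: 135 103

Derivation:
Round 1 (k=37): L=217 R=240
Round 2 (k=3): L=240 R=14
Round 3 (k=8): L=14 R=135
Round 4 (k=14): L=135 R=103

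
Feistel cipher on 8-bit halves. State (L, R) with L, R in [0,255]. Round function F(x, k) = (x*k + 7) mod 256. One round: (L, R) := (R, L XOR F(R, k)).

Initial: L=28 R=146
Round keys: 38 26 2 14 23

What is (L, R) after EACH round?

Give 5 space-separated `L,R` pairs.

Round 1 (k=38): L=146 R=175
Round 2 (k=26): L=175 R=95
Round 3 (k=2): L=95 R=106
Round 4 (k=14): L=106 R=140
Round 5 (k=23): L=140 R=241

Answer: 146,175 175,95 95,106 106,140 140,241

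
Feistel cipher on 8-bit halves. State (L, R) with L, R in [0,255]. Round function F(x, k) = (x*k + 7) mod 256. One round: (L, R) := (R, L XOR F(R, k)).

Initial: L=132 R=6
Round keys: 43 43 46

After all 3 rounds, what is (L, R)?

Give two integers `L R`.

Answer: 176 42

Derivation:
Round 1 (k=43): L=6 R=141
Round 2 (k=43): L=141 R=176
Round 3 (k=46): L=176 R=42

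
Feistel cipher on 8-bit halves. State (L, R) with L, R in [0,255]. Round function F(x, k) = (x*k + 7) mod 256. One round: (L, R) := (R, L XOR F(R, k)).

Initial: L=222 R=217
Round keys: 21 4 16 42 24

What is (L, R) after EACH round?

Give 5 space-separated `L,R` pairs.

Answer: 217,10 10,246 246,109 109,31 31,130

Derivation:
Round 1 (k=21): L=217 R=10
Round 2 (k=4): L=10 R=246
Round 3 (k=16): L=246 R=109
Round 4 (k=42): L=109 R=31
Round 5 (k=24): L=31 R=130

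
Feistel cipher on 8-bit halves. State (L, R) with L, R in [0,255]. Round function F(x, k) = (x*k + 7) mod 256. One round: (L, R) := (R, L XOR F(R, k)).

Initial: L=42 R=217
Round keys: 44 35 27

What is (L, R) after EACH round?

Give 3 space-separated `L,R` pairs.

Answer: 217,121 121,75 75,137

Derivation:
Round 1 (k=44): L=217 R=121
Round 2 (k=35): L=121 R=75
Round 3 (k=27): L=75 R=137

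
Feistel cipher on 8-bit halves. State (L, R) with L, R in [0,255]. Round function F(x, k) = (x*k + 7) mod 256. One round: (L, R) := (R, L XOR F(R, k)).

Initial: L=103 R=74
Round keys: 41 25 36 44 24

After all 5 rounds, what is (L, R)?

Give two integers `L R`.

Answer: 180 34

Derivation:
Round 1 (k=41): L=74 R=134
Round 2 (k=25): L=134 R=87
Round 3 (k=36): L=87 R=197
Round 4 (k=44): L=197 R=180
Round 5 (k=24): L=180 R=34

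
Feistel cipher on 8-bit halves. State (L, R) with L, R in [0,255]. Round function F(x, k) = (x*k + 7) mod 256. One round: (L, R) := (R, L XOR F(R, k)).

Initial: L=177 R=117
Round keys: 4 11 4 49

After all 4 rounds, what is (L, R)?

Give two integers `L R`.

Answer: 237 132

Derivation:
Round 1 (k=4): L=117 R=106
Round 2 (k=11): L=106 R=224
Round 3 (k=4): L=224 R=237
Round 4 (k=49): L=237 R=132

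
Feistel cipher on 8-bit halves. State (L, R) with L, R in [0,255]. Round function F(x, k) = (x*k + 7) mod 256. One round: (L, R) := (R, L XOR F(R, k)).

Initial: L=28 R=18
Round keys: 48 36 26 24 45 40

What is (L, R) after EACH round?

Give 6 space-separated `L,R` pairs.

Round 1 (k=48): L=18 R=123
Round 2 (k=36): L=123 R=65
Round 3 (k=26): L=65 R=218
Round 4 (k=24): L=218 R=54
Round 5 (k=45): L=54 R=95
Round 6 (k=40): L=95 R=233

Answer: 18,123 123,65 65,218 218,54 54,95 95,233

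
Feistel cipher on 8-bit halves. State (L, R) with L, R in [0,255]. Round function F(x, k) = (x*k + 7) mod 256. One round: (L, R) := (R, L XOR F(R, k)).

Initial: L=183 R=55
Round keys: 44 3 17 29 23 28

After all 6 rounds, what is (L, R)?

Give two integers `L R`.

Round 1 (k=44): L=55 R=204
Round 2 (k=3): L=204 R=92
Round 3 (k=17): L=92 R=239
Round 4 (k=29): L=239 R=70
Round 5 (k=23): L=70 R=190
Round 6 (k=28): L=190 R=137

Answer: 190 137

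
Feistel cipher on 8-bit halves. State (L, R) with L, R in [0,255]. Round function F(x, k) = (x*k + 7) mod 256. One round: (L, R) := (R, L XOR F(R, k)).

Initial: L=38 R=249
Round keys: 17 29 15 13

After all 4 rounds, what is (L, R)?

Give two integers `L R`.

Answer: 221 28

Derivation:
Round 1 (k=17): L=249 R=182
Round 2 (k=29): L=182 R=92
Round 3 (k=15): L=92 R=221
Round 4 (k=13): L=221 R=28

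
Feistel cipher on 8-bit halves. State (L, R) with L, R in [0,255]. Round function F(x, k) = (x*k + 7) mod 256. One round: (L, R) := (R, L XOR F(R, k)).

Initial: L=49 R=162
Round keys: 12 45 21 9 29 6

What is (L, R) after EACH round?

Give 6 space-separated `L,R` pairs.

Round 1 (k=12): L=162 R=174
Round 2 (k=45): L=174 R=63
Round 3 (k=21): L=63 R=156
Round 4 (k=9): L=156 R=188
Round 5 (k=29): L=188 R=207
Round 6 (k=6): L=207 R=93

Answer: 162,174 174,63 63,156 156,188 188,207 207,93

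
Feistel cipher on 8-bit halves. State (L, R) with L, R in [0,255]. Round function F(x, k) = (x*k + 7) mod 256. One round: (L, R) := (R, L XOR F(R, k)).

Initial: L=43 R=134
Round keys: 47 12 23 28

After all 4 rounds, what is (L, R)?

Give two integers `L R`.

Round 1 (k=47): L=134 R=138
Round 2 (k=12): L=138 R=249
Round 3 (k=23): L=249 R=236
Round 4 (k=28): L=236 R=46

Answer: 236 46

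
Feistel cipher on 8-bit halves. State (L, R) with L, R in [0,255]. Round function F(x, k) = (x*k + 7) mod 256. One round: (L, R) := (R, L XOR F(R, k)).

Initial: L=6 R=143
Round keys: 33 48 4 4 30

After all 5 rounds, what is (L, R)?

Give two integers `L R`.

Answer: 235 198

Derivation:
Round 1 (k=33): L=143 R=112
Round 2 (k=48): L=112 R=136
Round 3 (k=4): L=136 R=87
Round 4 (k=4): L=87 R=235
Round 5 (k=30): L=235 R=198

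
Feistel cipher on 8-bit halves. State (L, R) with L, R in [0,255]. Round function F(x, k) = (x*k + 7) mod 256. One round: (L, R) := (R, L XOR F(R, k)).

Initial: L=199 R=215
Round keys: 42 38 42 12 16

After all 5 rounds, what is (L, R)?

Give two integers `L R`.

Round 1 (k=42): L=215 R=138
Round 2 (k=38): L=138 R=84
Round 3 (k=42): L=84 R=69
Round 4 (k=12): L=69 R=23
Round 5 (k=16): L=23 R=50

Answer: 23 50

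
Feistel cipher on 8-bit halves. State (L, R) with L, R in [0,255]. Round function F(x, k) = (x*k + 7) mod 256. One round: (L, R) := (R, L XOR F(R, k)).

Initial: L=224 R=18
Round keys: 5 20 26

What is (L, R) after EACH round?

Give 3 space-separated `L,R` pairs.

Answer: 18,129 129,9 9,112

Derivation:
Round 1 (k=5): L=18 R=129
Round 2 (k=20): L=129 R=9
Round 3 (k=26): L=9 R=112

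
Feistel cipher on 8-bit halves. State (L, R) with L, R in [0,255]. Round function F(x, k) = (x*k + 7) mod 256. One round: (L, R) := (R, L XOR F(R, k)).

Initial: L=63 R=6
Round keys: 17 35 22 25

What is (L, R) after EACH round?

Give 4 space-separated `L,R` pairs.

Answer: 6,82 82,59 59,75 75,97

Derivation:
Round 1 (k=17): L=6 R=82
Round 2 (k=35): L=82 R=59
Round 3 (k=22): L=59 R=75
Round 4 (k=25): L=75 R=97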